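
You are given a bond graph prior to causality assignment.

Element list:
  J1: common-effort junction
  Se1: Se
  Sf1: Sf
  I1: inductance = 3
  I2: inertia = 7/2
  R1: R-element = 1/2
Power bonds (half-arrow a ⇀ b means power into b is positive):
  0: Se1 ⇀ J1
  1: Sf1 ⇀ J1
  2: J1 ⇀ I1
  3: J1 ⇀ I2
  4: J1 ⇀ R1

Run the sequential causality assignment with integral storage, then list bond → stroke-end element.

β0 →J1
β1 →Sf1
β2 →I1
β3 →I2
β4 →R1

β0 stroke→J1  (Se1: effort source, stroke at far end)
β1 stroke→Sf1  (source Sf1 imposes f)
β2 stroke→I1  (J1: bond 0 brought effort, rest push out)
β3 stroke→I2  (J1 effort already set via bond 0)
β4 stroke→R1  (J1 effort already set via bond 0)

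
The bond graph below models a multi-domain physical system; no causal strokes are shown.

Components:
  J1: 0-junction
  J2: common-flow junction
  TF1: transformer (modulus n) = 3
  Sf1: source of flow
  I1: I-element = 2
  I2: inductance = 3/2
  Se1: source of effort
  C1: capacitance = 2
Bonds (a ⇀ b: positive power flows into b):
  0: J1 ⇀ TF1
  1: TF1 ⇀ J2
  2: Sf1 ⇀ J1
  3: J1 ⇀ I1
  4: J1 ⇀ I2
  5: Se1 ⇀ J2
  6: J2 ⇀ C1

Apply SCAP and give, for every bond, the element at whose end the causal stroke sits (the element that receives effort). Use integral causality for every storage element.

#2 stroke→Sf1  (Sf1 fixes flow; stroke at Sf1)
#5 stroke→J2  (Se1 fixes effort; stroke away)
#3 stroke→I1  (prefer integral on I1)
#4 stroke→I2  (I2 integral (f out))
#0 stroke→J1  (J1: last free bond brings effort in)
#1 stroke→TF1  (TF1: transformer flips bond 0)
#6 stroke→J2  (1-jn J2 has f-setter on 1)

β0 |J1
β1 |TF1
β2 |Sf1
β3 |I1
β4 |I2
β5 |J2
β6 |J2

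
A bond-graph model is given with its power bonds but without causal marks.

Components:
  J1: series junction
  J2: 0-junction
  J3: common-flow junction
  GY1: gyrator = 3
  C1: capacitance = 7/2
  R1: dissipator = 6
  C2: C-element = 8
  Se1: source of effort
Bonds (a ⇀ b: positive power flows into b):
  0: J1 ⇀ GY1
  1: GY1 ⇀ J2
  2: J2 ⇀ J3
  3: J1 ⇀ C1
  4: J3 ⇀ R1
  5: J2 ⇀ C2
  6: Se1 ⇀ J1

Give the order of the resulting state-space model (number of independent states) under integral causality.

2  (C1, C2 all integral)

#6 stroke at J1  (Se1 fixes effort; stroke away)
#3 stroke at J1  (C1: C, integral causality)
#0 stroke at GY1  (J1: last free bond brings flow in)
#1 stroke at GY1  (through GY1, causality inverts; strokes same side of GY1)
#5 stroke at J2  (prefer integral on C2)
#2 stroke at J3  (J2 effort already set via bond 5)
#4 stroke at R1  (closing 1-jn rule on J3)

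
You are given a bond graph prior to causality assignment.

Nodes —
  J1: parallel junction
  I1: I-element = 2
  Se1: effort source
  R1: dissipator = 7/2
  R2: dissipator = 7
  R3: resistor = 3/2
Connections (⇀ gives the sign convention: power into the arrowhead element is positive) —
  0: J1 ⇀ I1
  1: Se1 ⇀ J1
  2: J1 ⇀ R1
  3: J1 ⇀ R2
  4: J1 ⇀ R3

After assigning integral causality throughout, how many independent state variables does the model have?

1  (I1 all integral)

bond 1 stroke→J1  (source Se1 imposes e)
bond 0 stroke→I1  (common-e at J1 fixed by 1)
bond 2 stroke→R1  (J1 effort already set via bond 1)
bond 3 stroke→R2  (J1: bond 1 brought effort, rest push out)
bond 4 stroke→R3  (0-jn J1 has e-setter on 1)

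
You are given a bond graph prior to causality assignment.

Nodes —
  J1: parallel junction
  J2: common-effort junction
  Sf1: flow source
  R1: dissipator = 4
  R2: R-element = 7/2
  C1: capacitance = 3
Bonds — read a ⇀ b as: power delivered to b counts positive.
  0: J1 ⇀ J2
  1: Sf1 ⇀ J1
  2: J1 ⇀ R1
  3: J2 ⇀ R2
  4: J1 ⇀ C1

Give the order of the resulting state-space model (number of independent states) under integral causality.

1  (C1 all integral)

#1 stroke at Sf1  (Sf1 fixes flow; stroke at Sf1)
#4 stroke at J1  (prefer integral on C1)
#0 stroke at J2  (J1 effort already set via bond 4)
#2 stroke at R1  (0-jn J1 has e-setter on 4)
#3 stroke at R2  (common-e at J2 fixed by 0)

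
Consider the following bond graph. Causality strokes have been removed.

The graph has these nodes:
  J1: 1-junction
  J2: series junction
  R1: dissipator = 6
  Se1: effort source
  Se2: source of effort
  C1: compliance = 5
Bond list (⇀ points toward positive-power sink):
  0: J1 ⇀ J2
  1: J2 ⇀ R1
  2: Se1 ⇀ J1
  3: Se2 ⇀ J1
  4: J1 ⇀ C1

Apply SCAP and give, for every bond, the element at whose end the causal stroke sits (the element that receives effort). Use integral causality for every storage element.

#2 |J1  (Se1: effort source, stroke at far end)
#3 |J1  (Se2 fixes effort; stroke away)
#4 |J1  (prefer integral on C1)
#0 |J2  (only one flow-in slot at J1)
#1 |R1  (only one flow-in slot at J2)

β0 stroke at J2
β1 stroke at R1
β2 stroke at J1
β3 stroke at J1
β4 stroke at J1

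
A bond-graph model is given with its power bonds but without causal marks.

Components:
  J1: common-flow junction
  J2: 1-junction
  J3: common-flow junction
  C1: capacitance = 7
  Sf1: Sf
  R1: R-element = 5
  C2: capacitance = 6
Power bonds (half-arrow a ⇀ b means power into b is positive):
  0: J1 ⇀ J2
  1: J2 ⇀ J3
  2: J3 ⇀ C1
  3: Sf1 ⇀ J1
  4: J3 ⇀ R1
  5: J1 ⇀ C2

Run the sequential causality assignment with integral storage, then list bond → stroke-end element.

β3 →Sf1  (Sf1: flow source, stroke at near end)
β0 →J1  (1-jn J1 has f-setter on 3)
β5 →J1  (1-jn J1 has f-setter on 3)
β1 →J2  (common-f at J2 fixed by 0)
β2 →J3  (common-f at J3 fixed by 1)
β4 →J3  (J3 flow already set via bond 1)

β0 stroke→J1
β1 stroke→J2
β2 stroke→J3
β3 stroke→Sf1
β4 stroke→J3
β5 stroke→J1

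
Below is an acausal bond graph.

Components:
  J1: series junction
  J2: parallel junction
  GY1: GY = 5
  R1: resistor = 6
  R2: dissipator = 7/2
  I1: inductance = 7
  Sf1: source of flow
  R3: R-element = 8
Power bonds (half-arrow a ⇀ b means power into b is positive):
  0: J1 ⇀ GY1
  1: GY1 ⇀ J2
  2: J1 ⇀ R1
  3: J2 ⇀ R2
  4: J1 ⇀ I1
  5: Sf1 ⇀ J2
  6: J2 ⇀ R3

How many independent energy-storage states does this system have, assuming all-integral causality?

1  (I1 all integral)

#5 stroke→Sf1  (Sf1: flow source, stroke at near end)
#4 stroke→I1  (I1: I, integral causality)
#0 stroke→J1  (common-f at J1 fixed by 4)
#2 stroke→J1  (common-f at J1 fixed by 4)
#1 stroke→J2  (GY GY1: same side as bond 0)
#3 stroke→R2  (common-e at J2 fixed by 1)
#6 stroke→R3  (J2 effort already set via bond 1)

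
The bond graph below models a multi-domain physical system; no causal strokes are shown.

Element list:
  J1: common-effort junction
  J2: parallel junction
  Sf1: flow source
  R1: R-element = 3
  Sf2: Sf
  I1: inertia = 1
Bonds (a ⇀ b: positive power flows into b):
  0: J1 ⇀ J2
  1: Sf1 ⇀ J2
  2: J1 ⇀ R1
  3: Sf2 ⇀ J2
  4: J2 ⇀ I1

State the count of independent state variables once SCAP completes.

1  (I1 all integral)

bond 1 stroke at Sf1  (source Sf1 imposes f)
bond 3 stroke at Sf2  (Sf2: flow source, stroke at near end)
bond 4 stroke at I1  (I1 outputs flow p/I1)
bond 0 stroke at J2  (only one effort-in slot at J2)
bond 2 stroke at J1  (closing 0-jn rule on J1)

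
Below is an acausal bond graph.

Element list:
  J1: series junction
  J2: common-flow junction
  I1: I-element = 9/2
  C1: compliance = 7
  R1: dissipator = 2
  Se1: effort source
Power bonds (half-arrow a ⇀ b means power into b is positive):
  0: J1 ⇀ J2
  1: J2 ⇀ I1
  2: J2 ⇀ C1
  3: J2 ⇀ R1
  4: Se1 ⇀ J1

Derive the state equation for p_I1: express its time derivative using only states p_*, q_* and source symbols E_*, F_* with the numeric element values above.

#4 →J1  (Se1 fixes effort; stroke away)
#0 →J2  (J1: last free bond brings flow in)
#1 →I1  (I1: I, integral causality)
#2 →J2  (J2 flow already set via bond 1)
#3 →J2  (J2 flow already set via bond 1)

dp_I1/dt = E_Se1 - 4*p_I1/9 - q_C1/7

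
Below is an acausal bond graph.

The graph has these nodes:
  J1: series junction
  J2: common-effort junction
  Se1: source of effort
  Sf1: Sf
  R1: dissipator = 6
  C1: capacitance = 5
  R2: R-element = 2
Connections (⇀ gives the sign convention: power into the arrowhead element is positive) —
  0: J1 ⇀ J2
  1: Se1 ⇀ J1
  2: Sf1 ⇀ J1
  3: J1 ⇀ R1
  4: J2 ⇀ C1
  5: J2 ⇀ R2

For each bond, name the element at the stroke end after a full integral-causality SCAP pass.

#0 stroke→J1
#1 stroke→J1
#2 stroke→Sf1
#3 stroke→J1
#4 stroke→J2
#5 stroke→R2

bond 1 stroke→J1  (Se1: effort source, stroke at far end)
bond 2 stroke→Sf1  (Sf1: flow source, stroke at near end)
bond 0 stroke→J1  (J1: bond 2 brought flow, rest push out)
bond 3 stroke→J1  (J1 flow already set via bond 2)
bond 4 stroke→J2  (prefer integral on C1)
bond 5 stroke→R2  (J2 effort already set via bond 4)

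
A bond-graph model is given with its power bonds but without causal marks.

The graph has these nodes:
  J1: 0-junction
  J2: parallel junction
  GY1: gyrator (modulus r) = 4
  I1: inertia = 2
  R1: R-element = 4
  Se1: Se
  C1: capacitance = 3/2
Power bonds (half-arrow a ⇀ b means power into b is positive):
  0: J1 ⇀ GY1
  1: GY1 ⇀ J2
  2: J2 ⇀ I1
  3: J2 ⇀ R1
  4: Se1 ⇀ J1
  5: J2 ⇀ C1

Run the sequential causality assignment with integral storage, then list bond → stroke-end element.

#4 →J1  (source Se1 imposes e)
#0 →GY1  (0-jn J1 has e-setter on 4)
#1 →GY1  (through GY1, causality inverts; strokes same side of GY1)
#2 →I1  (I1: I, integral causality)
#5 →J2  (C1: C, integral causality)
#3 →R1  (J2: bond 5 brought effort, rest push out)

#0 stroke→GY1
#1 stroke→GY1
#2 stroke→I1
#3 stroke→R1
#4 stroke→J1
#5 stroke→J2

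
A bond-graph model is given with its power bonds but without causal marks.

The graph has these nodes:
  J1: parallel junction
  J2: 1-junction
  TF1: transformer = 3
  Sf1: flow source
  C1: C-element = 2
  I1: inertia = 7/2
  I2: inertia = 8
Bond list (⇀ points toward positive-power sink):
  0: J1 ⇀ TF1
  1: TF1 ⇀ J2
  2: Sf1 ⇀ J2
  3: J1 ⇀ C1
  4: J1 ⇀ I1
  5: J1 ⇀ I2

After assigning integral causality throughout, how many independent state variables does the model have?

3  (C1, I1, I2 all integral)

β2 stroke→Sf1  (Sf1: flow source, stroke at near end)
β1 stroke→J2  (J2: bond 2 brought flow, rest push out)
β0 stroke→TF1  (TF1: transformer flips bond 1)
β3 stroke→J1  (C1 integral (e out))
β4 stroke→I1  (J1: bond 3 brought effort, rest push out)
β5 stroke→I2  (J1 effort already set via bond 3)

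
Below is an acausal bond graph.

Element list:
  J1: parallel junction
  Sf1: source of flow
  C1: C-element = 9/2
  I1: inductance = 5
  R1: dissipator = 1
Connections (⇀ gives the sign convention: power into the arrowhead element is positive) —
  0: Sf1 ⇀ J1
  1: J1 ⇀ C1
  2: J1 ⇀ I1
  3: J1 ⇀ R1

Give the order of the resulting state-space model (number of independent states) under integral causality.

bond 0 |Sf1  (Sf1 (Sf) sets flow on bond)
bond 1 |J1  (C1 outputs effort q/C1)
bond 2 |I1  (0-jn J1 has e-setter on 1)
bond 3 |R1  (0-jn J1 has e-setter on 1)

2  (C1, I1 all integral)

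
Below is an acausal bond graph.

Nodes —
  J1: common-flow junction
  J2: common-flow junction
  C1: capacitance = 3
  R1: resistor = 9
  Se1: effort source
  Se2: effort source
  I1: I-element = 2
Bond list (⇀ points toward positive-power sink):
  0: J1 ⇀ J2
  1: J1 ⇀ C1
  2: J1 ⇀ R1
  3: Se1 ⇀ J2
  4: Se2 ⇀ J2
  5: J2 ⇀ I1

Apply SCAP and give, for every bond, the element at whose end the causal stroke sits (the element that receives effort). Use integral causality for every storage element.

#3 stroke→J2  (Se1 fixes effort; stroke away)
#4 stroke→J2  (Se2: effort source, stroke at far end)
#1 stroke→J1  (C1 integral (e out))
#5 stroke→I1  (I1 integral (f out))
#0 stroke→J2  (J2 flow already set via bond 5)
#2 stroke→J1  (common-f at J1 fixed by 0)

bond 0 →J2
bond 1 →J1
bond 2 →J1
bond 3 →J2
bond 4 →J2
bond 5 →I1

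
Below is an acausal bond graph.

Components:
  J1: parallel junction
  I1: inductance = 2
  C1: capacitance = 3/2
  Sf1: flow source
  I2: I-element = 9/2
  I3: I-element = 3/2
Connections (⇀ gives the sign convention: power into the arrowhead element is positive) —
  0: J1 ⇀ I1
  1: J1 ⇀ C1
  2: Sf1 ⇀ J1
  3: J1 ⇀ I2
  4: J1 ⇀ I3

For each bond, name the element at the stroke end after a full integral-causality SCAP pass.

bond 2 stroke at Sf1  (Sf1 (Sf) sets flow on bond)
bond 0 stroke at I1  (I1 integral (f out))
bond 1 stroke at J1  (C1 integral (e out))
bond 3 stroke at I2  (0-jn J1 has e-setter on 1)
bond 4 stroke at I3  (common-e at J1 fixed by 1)

#0 stroke→I1
#1 stroke→J1
#2 stroke→Sf1
#3 stroke→I2
#4 stroke→I3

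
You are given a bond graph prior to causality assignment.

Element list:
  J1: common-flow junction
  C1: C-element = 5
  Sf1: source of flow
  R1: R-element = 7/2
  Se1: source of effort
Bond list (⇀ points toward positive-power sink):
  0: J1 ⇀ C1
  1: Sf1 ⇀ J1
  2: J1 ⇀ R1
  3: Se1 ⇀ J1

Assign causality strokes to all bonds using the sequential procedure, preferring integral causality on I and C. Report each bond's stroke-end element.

β1 →Sf1  (Sf1 fixes flow; stroke at Sf1)
β3 →J1  (Se1 (Se) sets effort on bond)
β0 →J1  (1-jn J1 has f-setter on 1)
β2 →J1  (1-jn J1 has f-setter on 1)

bond 0 stroke→J1
bond 1 stroke→Sf1
bond 2 stroke→J1
bond 3 stroke→J1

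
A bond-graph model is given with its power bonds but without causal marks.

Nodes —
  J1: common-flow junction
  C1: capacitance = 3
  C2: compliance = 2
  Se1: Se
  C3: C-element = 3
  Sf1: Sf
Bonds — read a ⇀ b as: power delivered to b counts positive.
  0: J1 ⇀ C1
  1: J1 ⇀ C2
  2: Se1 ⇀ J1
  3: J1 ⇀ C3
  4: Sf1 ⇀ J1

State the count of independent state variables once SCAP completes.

β2 stroke→J1  (Se1 (Se) sets effort on bond)
β4 stroke→Sf1  (Sf1: flow source, stroke at near end)
β0 stroke→J1  (common-f at J1 fixed by 4)
β1 stroke→J1  (1-jn J1 has f-setter on 4)
β3 stroke→J1  (common-f at J1 fixed by 4)

3  (C1, C2, C3 all integral)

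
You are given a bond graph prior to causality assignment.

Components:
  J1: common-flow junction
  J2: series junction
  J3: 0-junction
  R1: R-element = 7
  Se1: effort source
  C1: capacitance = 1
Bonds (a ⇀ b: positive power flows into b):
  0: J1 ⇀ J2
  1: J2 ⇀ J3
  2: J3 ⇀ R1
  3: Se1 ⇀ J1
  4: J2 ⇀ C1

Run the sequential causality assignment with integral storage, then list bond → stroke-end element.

β3 stroke→J1  (source Se1 imposes e)
β0 stroke→J2  (J1 needs exactly one f-in)
β4 stroke→J2  (prefer integral on C1)
β1 stroke→J3  (J2 needs exactly one f-in)
β2 stroke→R1  (J3: bond 1 brought effort, rest push out)

b0 |J2
b1 |J3
b2 |R1
b3 |J1
b4 |J2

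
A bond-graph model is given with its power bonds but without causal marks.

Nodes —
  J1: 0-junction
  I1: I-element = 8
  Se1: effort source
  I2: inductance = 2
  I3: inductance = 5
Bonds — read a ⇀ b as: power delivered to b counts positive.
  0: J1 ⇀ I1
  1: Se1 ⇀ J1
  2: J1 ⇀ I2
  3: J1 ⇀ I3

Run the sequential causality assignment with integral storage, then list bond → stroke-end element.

bond 0 stroke at I1
bond 1 stroke at J1
bond 2 stroke at I2
bond 3 stroke at I3

β1 |J1  (Se1 fixes effort; stroke away)
β0 |I1  (J1: bond 1 brought effort, rest push out)
β2 |I2  (common-e at J1 fixed by 1)
β3 |I3  (common-e at J1 fixed by 1)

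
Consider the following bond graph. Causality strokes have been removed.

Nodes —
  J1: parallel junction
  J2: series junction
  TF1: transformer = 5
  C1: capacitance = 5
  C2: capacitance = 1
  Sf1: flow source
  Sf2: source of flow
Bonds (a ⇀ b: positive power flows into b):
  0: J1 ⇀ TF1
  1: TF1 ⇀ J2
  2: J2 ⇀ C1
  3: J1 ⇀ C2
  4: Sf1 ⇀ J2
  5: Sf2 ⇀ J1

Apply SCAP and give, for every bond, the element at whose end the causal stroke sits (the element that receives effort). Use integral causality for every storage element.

#0 stroke at TF1
#1 stroke at J2
#2 stroke at J2
#3 stroke at J1
#4 stroke at Sf1
#5 stroke at Sf2

b4 stroke→Sf1  (Sf1 (Sf) sets flow on bond)
b5 stroke→Sf2  (Sf2 (Sf) sets flow on bond)
b1 stroke→J2  (J2: bond 4 brought flow, rest push out)
b2 stroke→J2  (J2 flow already set via bond 4)
b0 stroke→TF1  (through TF1, causality passes straight; one stroke at TF1)
b3 stroke→J1  (J1: last free bond brings effort in)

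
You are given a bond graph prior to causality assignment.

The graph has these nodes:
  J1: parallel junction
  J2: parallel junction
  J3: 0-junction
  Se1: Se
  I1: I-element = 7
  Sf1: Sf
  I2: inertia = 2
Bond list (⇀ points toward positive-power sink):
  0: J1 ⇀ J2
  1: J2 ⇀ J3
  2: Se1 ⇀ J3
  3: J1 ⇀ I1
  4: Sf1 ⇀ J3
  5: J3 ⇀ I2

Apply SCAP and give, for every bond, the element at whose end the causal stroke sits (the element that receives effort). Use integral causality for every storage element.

#2 |J3  (Se1 fixes effort; stroke away)
#4 |Sf1  (Sf1: flow source, stroke at near end)
#1 |J2  (common-e at J3 fixed by 2)
#5 |I2  (J3 effort already set via bond 2)
#0 |J1  (J2 effort already set via bond 1)
#3 |I1  (common-e at J1 fixed by 0)

#0 |J1
#1 |J2
#2 |J3
#3 |I1
#4 |Sf1
#5 |I2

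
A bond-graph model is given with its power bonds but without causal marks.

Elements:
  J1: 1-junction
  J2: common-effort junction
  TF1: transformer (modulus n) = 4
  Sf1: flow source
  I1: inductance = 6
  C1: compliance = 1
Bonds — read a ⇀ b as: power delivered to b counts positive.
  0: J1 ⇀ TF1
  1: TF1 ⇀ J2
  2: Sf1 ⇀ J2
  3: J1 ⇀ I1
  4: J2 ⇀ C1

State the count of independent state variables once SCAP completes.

b2 stroke→Sf1  (Sf1 fixes flow; stroke at Sf1)
b3 stroke→I1  (I1: I, integral causality)
b0 stroke→J1  (J1: bond 3 brought flow, rest push out)
b1 stroke→TF1  (TF1: transformer flips bond 0)
b4 stroke→J2  (only one effort-in slot at J2)

2  (C1, I1 all integral)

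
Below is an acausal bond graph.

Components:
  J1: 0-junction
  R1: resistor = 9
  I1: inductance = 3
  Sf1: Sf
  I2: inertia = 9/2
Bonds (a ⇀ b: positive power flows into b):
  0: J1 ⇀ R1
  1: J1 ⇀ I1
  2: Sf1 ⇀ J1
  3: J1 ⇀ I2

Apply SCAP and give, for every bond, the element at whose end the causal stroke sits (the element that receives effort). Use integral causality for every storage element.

β0 |J1
β1 |I1
β2 |Sf1
β3 |I2

b2 |Sf1  (Sf1 (Sf) sets flow on bond)
b1 |I1  (I1: I, integral causality)
b3 |I2  (I2: I, integral causality)
b0 |J1  (closing 0-jn rule on J1)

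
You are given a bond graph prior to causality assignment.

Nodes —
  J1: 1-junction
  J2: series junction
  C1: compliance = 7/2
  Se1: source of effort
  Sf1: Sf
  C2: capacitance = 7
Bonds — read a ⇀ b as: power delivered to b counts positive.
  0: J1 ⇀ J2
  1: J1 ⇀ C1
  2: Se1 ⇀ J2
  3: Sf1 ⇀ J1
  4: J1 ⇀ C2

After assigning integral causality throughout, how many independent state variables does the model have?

2  (C1, C2 all integral)

bond 2 stroke→J2  (source Se1 imposes e)
bond 3 stroke→Sf1  (source Sf1 imposes f)
bond 0 stroke→J1  (J1 flow already set via bond 3)
bond 1 stroke→J1  (J1: bond 3 brought flow, rest push out)
bond 4 stroke→J1  (common-f at J1 fixed by 3)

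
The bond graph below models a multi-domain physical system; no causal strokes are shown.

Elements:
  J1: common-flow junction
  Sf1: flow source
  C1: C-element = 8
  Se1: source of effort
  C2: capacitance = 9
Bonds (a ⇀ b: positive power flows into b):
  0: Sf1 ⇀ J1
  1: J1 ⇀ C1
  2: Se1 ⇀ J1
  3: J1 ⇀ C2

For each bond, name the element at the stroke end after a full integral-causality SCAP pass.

β0 →Sf1  (source Sf1 imposes f)
β2 →J1  (source Se1 imposes e)
β1 →J1  (common-f at J1 fixed by 0)
β3 →J1  (common-f at J1 fixed by 0)

bond 0 stroke at Sf1
bond 1 stroke at J1
bond 2 stroke at J1
bond 3 stroke at J1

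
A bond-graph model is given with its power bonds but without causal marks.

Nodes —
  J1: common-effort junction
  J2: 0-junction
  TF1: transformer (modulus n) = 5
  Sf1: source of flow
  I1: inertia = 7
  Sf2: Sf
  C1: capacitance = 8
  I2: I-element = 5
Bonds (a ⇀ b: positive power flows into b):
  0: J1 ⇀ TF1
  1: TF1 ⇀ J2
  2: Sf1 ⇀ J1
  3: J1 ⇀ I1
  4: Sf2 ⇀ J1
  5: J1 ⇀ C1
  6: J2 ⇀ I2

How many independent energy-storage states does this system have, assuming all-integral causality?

bond 2 stroke at Sf1  (Sf1 (Sf) sets flow on bond)
bond 4 stroke at Sf2  (source Sf2 imposes f)
bond 3 stroke at I1  (I1: I, integral causality)
bond 5 stroke at J1  (C1 outputs effort q/C1)
bond 0 stroke at TF1  (0-jn J1 has e-setter on 5)
bond 1 stroke at J2  (TF TF1: opposite of bond 0)
bond 6 stroke at I2  (common-e at J2 fixed by 1)

3  (C1, I1, I2 all integral)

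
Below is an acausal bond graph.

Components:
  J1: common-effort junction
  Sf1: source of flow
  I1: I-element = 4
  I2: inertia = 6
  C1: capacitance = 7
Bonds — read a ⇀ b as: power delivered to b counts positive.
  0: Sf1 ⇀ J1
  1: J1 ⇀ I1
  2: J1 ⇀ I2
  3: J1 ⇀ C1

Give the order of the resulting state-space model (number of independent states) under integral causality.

3  (C1, I1, I2 all integral)

#0 |Sf1  (source Sf1 imposes f)
#1 |I1  (I1 integral (f out))
#2 |I2  (I2 integral (f out))
#3 |J1  (J1: last free bond brings effort in)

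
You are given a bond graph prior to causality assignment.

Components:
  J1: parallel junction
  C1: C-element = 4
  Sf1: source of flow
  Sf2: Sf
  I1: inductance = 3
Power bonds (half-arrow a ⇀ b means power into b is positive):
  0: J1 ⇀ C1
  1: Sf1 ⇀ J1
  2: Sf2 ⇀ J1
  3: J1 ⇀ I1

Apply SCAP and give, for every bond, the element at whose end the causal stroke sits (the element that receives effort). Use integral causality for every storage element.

β0 |J1
β1 |Sf1
β2 |Sf2
β3 |I1

bond 1 stroke→Sf1  (Sf1 (Sf) sets flow on bond)
bond 2 stroke→Sf2  (source Sf2 imposes f)
bond 0 stroke→J1  (prefer integral on C1)
bond 3 stroke→I1  (0-jn J1 has e-setter on 0)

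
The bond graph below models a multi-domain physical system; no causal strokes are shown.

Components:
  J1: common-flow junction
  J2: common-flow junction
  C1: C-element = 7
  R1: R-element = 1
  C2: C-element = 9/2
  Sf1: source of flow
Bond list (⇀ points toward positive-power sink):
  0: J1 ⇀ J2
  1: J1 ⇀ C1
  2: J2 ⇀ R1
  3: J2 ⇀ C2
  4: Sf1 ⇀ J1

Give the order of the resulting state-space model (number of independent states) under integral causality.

#4 |Sf1  (Sf1 (Sf) sets flow on bond)
#0 |J1  (J1: bond 4 brought flow, rest push out)
#1 |J1  (J1 flow already set via bond 4)
#2 |J2  (1-jn J2 has f-setter on 0)
#3 |J2  (1-jn J2 has f-setter on 0)

2  (C1, C2 all integral)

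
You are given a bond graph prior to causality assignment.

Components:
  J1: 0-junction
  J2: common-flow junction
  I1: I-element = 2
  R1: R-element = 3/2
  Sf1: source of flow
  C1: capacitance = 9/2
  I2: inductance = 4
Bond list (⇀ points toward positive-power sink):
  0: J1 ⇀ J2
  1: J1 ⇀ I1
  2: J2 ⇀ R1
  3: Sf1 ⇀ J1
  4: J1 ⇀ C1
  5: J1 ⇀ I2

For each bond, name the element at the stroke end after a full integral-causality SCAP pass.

bond 3 stroke→Sf1  (Sf1: flow source, stroke at near end)
bond 1 stroke→I1  (I1 integral (f out))
bond 4 stroke→J1  (C1: C, integral causality)
bond 0 stroke→J2  (J1 effort already set via bond 4)
bond 5 stroke→I2  (J1: bond 4 brought effort, rest push out)
bond 2 stroke→R1  (J2 needs exactly one f-in)

bond 0 stroke→J2
bond 1 stroke→I1
bond 2 stroke→R1
bond 3 stroke→Sf1
bond 4 stroke→J1
bond 5 stroke→I2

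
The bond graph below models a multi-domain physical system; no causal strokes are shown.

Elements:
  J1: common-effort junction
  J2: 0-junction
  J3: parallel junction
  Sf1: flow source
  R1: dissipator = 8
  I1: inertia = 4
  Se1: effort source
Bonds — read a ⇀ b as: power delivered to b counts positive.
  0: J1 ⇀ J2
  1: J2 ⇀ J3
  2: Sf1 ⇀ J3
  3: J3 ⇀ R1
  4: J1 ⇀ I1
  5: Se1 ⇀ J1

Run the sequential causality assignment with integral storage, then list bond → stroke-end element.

bond 2 stroke at Sf1  (Sf1 (Sf) sets flow on bond)
bond 5 stroke at J1  (Se1 fixes effort; stroke away)
bond 0 stroke at J2  (J1 effort already set via bond 5)
bond 4 stroke at I1  (J1 effort already set via bond 5)
bond 1 stroke at J3  (common-e at J2 fixed by 0)
bond 3 stroke at R1  (J3 effort already set via bond 1)

bond 0 →J2
bond 1 →J3
bond 2 →Sf1
bond 3 →R1
bond 4 →I1
bond 5 →J1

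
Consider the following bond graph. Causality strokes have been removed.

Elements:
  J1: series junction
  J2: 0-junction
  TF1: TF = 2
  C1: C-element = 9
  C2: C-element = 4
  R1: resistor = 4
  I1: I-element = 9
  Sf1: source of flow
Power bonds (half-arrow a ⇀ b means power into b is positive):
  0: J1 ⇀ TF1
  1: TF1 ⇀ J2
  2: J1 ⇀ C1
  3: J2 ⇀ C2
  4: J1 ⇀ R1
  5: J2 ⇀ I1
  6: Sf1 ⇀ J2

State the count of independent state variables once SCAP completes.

#6 stroke at Sf1  (Sf1 fixes flow; stroke at Sf1)
#2 stroke at J1  (prefer integral on C1)
#3 stroke at J2  (C2 integral (e out))
#1 stroke at TF1  (J2: bond 3 brought effort, rest push out)
#5 stroke at I1  (J2: bond 3 brought effort, rest push out)
#0 stroke at J1  (TF TF1: opposite of bond 1)
#4 stroke at R1  (closing 1-jn rule on J1)

3  (C1, C2, I1 all integral)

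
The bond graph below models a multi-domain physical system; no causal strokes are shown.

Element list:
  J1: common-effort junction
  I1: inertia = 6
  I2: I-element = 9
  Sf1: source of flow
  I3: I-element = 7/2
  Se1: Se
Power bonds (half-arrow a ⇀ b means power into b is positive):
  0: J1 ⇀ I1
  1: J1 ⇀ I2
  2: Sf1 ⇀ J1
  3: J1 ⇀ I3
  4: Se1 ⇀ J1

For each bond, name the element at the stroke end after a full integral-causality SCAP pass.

β0 |I1
β1 |I2
β2 |Sf1
β3 |I3
β4 |J1

bond 2 stroke at Sf1  (Sf1: flow source, stroke at near end)
bond 4 stroke at J1  (Se1: effort source, stroke at far end)
bond 0 stroke at I1  (0-jn J1 has e-setter on 4)
bond 1 stroke at I2  (common-e at J1 fixed by 4)
bond 3 stroke at I3  (0-jn J1 has e-setter on 4)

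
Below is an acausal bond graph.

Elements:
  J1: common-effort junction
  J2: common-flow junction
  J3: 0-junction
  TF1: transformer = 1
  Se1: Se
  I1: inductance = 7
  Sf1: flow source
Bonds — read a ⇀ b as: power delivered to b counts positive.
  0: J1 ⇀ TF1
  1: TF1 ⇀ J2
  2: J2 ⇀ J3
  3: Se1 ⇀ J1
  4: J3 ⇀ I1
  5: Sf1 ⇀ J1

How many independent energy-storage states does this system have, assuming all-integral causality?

#3 →J1  (Se1 fixes effort; stroke away)
#5 →Sf1  (source Sf1 imposes f)
#0 →TF1  (0-jn J1 has e-setter on 3)
#1 →J2  (through TF1, causality passes straight; one stroke at TF1)
#2 →J3  (only one flow-in slot at J2)
#4 →I1  (J3: bond 2 brought effort, rest push out)

1  (I1 all integral)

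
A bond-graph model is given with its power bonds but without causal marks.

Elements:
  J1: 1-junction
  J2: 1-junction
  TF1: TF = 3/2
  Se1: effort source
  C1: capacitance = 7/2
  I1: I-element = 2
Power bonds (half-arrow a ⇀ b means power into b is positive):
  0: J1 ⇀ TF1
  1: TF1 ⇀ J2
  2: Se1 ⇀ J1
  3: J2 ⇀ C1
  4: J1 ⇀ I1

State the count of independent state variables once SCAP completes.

2  (C1, I1 all integral)

b2 →J1  (Se1 (Se) sets effort on bond)
b3 →J2  (C1 integral (e out))
b1 →TF1  (closing 1-jn rule on J2)
b0 →J1  (TF1: transformer flips bond 1)
b4 →I1  (closing 1-jn rule on J1)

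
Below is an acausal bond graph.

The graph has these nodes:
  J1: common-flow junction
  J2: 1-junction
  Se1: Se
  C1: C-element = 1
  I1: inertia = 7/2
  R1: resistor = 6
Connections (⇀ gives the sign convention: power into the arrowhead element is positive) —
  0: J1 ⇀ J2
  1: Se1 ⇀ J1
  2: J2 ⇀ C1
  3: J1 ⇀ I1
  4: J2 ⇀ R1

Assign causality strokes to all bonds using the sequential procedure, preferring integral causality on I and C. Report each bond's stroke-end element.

b1 stroke→J1  (Se1 (Se) sets effort on bond)
b2 stroke→J2  (C1: C, integral causality)
b3 stroke→I1  (I1 outputs flow p/I1)
b0 stroke→J1  (J1: bond 3 brought flow, rest push out)
b4 stroke→J2  (1-jn J2 has f-setter on 0)

bond 0 |J1
bond 1 |J1
bond 2 |J2
bond 3 |I1
bond 4 |J2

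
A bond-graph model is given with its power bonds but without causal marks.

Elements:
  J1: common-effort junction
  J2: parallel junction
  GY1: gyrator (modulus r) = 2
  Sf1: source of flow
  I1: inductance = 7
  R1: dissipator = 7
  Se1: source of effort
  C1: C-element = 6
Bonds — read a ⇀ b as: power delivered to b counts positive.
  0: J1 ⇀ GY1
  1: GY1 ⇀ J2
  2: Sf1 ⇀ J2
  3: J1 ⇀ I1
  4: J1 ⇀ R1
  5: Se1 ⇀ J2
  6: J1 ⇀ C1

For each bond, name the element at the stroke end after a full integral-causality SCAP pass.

bond 0 |GY1
bond 1 |GY1
bond 2 |Sf1
bond 3 |I1
bond 4 |R1
bond 5 |J2
bond 6 |J1

bond 2 stroke→Sf1  (source Sf1 imposes f)
bond 5 stroke→J2  (source Se1 imposes e)
bond 1 stroke→GY1  (J2: bond 5 brought effort, rest push out)
bond 0 stroke→GY1  (GY1: gyrator matches bond 1)
bond 3 stroke→I1  (I1: I, integral causality)
bond 6 stroke→J1  (C1: C, integral causality)
bond 4 stroke→R1  (common-e at J1 fixed by 6)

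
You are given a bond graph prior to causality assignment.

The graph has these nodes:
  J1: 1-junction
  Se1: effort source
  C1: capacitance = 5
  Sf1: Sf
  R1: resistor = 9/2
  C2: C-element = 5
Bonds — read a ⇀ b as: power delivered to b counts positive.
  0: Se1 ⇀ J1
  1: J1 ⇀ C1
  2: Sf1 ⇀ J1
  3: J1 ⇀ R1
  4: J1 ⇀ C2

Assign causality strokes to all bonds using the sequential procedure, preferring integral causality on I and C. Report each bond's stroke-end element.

b0 stroke at J1
b1 stroke at J1
b2 stroke at Sf1
b3 stroke at J1
b4 stroke at J1

b0 →J1  (Se1 (Se) sets effort on bond)
b2 →Sf1  (Sf1 (Sf) sets flow on bond)
b1 →J1  (J1 flow already set via bond 2)
b3 →J1  (common-f at J1 fixed by 2)
b4 →J1  (J1: bond 2 brought flow, rest push out)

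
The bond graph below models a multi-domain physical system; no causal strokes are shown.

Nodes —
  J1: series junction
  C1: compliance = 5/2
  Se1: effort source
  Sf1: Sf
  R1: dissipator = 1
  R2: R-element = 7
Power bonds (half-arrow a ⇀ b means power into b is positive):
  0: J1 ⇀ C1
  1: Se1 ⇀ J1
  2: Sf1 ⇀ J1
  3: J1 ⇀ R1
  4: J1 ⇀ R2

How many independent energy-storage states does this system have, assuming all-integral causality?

1  (C1 all integral)

β1 stroke at J1  (Se1: effort source, stroke at far end)
β2 stroke at Sf1  (Sf1: flow source, stroke at near end)
β0 stroke at J1  (J1 flow already set via bond 2)
β3 stroke at J1  (common-f at J1 fixed by 2)
β4 stroke at J1  (J1: bond 2 brought flow, rest push out)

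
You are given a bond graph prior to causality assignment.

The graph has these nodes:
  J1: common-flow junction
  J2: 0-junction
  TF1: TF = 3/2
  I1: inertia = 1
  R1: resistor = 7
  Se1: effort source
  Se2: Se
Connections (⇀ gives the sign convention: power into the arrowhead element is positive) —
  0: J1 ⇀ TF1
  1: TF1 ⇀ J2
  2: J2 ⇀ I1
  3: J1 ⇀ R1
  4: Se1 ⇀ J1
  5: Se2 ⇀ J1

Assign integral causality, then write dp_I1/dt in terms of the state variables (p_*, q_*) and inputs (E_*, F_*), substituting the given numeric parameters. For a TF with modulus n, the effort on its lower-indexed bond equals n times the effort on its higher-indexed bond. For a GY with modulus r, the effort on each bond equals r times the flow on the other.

dp_I1/dt = 2*E_Se1/3 + 2*E_Se2/3 - 28*p_I1/9

β4 |J1  (Se1: effort source, stroke at far end)
β5 |J1  (Se2 (Se) sets effort on bond)
β2 |I1  (I1 integral (f out))
β1 |J2  (only one effort-in slot at J2)
β0 |TF1  (TF1: transformer flips bond 1)
β3 |J1  (common-f at J1 fixed by 0)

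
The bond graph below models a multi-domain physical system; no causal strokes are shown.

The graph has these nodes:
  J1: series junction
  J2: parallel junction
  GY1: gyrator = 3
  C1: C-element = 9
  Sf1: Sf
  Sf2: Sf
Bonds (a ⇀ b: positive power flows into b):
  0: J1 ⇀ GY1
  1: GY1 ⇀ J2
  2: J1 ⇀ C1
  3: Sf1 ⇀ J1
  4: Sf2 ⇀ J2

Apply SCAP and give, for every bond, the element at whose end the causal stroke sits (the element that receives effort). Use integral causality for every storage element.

β0 |J1
β1 |J2
β2 |J1
β3 |Sf1
β4 |Sf2

β3 stroke→Sf1  (source Sf1 imposes f)
β4 stroke→Sf2  (Sf2: flow source, stroke at near end)
β0 stroke→J1  (common-f at J1 fixed by 3)
β2 stroke→J1  (1-jn J1 has f-setter on 3)
β1 stroke→J2  (J2: last free bond brings effort in)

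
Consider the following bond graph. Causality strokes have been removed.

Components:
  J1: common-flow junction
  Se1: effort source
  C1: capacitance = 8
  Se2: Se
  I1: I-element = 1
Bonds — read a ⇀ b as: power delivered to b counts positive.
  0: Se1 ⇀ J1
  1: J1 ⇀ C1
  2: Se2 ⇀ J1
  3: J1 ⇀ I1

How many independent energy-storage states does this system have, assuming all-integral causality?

2  (C1, I1 all integral)

#0 stroke→J1  (Se1 (Se) sets effort on bond)
#2 stroke→J1  (source Se2 imposes e)
#1 stroke→J1  (prefer integral on C1)
#3 stroke→I1  (J1: last free bond brings flow in)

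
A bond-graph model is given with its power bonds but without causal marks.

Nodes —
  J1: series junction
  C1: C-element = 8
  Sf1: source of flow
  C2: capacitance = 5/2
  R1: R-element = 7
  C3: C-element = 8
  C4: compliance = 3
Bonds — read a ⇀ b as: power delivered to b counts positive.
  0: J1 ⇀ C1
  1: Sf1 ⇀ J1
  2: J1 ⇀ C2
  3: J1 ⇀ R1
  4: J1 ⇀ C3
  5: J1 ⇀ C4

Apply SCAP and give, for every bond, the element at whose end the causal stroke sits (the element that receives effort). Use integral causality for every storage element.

b0 →J1
b1 →Sf1
b2 →J1
b3 →J1
b4 →J1
b5 →J1

β1 stroke→Sf1  (Sf1 (Sf) sets flow on bond)
β0 stroke→J1  (1-jn J1 has f-setter on 1)
β2 stroke→J1  (J1 flow already set via bond 1)
β3 stroke→J1  (J1 flow already set via bond 1)
β4 stroke→J1  (common-f at J1 fixed by 1)
β5 stroke→J1  (common-f at J1 fixed by 1)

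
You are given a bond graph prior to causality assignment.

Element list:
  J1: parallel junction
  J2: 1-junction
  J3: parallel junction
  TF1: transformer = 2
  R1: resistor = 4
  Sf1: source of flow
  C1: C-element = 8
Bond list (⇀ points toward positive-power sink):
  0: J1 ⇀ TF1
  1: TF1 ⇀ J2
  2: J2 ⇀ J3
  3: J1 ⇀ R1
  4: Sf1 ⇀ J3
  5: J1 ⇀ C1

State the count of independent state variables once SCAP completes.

#4 |Sf1  (Sf1 (Sf) sets flow on bond)
#2 |J3  (only one effort-in slot at J3)
#1 |J2  (J2 flow already set via bond 2)
#0 |TF1  (through TF1, causality passes straight; one stroke at TF1)
#5 |J1  (C1 integral (e out))
#3 |R1  (common-e at J1 fixed by 5)

1  (C1 all integral)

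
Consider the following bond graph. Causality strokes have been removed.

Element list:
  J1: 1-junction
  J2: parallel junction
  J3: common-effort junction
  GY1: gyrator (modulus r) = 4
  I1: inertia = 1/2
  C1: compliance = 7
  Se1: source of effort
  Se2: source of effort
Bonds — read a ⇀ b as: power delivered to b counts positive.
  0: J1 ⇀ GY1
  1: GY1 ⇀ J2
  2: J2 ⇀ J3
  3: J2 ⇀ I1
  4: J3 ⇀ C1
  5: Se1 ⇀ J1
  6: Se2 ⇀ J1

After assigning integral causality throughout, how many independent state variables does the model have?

#5 |J1  (source Se1 imposes e)
#6 |J1  (Se2 (Se) sets effort on bond)
#0 |GY1  (closing 1-jn rule on J1)
#1 |GY1  (through GY1, causality inverts; strokes same side of GY1)
#3 |I1  (I1: I, integral causality)
#2 |J2  (closing 0-jn rule on J2)
#4 |J3  (J3: last free bond brings effort in)

2  (C1, I1 all integral)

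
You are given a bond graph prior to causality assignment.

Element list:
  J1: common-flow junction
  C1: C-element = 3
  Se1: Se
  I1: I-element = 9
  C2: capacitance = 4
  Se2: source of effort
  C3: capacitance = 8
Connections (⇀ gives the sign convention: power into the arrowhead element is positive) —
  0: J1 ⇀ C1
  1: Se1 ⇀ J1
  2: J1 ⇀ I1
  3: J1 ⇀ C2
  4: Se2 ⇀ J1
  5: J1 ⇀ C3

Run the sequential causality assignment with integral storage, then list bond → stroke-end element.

#0 stroke→J1
#1 stroke→J1
#2 stroke→I1
#3 stroke→J1
#4 stroke→J1
#5 stroke→J1

b1 |J1  (Se1 fixes effort; stroke away)
b4 |J1  (Se2: effort source, stroke at far end)
b0 |J1  (C1 integral (e out))
b2 |I1  (I1: I, integral causality)
b3 |J1  (1-jn J1 has f-setter on 2)
b5 |J1  (J1 flow already set via bond 2)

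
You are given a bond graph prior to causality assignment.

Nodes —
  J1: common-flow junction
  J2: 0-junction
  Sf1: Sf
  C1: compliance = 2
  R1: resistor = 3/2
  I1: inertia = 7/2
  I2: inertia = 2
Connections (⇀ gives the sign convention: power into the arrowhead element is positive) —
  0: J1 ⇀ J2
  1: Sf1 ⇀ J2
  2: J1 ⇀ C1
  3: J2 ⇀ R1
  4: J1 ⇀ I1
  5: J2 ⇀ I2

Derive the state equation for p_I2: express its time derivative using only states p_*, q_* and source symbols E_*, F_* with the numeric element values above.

dp_I2/dt = 3*F_Sf1/2 + 3*p_I1/7 - 3*p_I2/4

β1 |Sf1  (Sf1 (Sf) sets flow on bond)
β2 |J1  (C1 integral (e out))
β4 |I1  (prefer integral on I1)
β0 |J1  (J1: bond 4 brought flow, rest push out)
β5 |I2  (I2: I, integral causality)
β3 |J2  (only one effort-in slot at J2)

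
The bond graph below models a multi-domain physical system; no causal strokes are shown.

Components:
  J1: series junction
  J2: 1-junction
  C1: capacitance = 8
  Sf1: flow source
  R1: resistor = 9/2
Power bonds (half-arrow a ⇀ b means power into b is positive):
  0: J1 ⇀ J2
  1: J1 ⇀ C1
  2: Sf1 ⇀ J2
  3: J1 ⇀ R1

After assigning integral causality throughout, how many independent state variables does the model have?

b2 →Sf1  (source Sf1 imposes f)
b0 →J2  (J2 flow already set via bond 2)
b1 →J1  (common-f at J1 fixed by 0)
b3 →J1  (J1 flow already set via bond 0)

1  (C1 all integral)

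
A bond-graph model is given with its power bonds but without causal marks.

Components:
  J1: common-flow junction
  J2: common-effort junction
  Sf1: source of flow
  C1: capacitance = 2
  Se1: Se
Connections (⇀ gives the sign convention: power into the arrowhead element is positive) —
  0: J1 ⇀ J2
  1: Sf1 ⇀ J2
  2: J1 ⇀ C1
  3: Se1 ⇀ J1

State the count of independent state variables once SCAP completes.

1  (C1 all integral)

b1 →Sf1  (Sf1 (Sf) sets flow on bond)
b3 →J1  (Se1: effort source, stroke at far end)
b0 →J2  (J2: last free bond brings effort in)
b2 →J1  (J1: bond 0 brought flow, rest push out)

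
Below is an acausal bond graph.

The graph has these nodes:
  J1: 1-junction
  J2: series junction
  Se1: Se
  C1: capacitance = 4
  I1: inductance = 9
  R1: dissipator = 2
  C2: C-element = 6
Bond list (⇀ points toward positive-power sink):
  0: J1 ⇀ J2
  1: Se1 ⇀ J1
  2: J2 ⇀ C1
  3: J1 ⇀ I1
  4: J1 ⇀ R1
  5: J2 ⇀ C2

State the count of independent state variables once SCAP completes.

bond 1 →J1  (Se1 (Se) sets effort on bond)
bond 2 →J2  (C1: C, integral causality)
bond 3 →I1  (I1: I, integral causality)
bond 0 →J1  (J1: bond 3 brought flow, rest push out)
bond 4 →J1  (J1: bond 3 brought flow, rest push out)
bond 5 →J2  (1-jn J2 has f-setter on 0)

3  (C1, C2, I1 all integral)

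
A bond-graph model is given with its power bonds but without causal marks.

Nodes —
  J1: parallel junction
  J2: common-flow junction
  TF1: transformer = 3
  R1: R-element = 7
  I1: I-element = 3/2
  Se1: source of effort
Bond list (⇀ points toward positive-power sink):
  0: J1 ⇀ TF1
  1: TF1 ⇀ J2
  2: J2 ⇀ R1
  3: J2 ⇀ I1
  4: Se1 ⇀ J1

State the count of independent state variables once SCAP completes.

1  (I1 all integral)

bond 4 |J1  (Se1: effort source, stroke at far end)
bond 0 |TF1  (J1: bond 4 brought effort, rest push out)
bond 1 |J2  (TF1: transformer flips bond 0)
bond 3 |I1  (I1: I, integral causality)
bond 2 |J2  (common-f at J2 fixed by 3)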